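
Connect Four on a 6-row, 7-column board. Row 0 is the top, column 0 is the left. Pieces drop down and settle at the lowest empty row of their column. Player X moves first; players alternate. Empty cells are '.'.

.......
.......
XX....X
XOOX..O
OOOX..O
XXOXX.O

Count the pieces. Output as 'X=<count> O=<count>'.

X=10 O=9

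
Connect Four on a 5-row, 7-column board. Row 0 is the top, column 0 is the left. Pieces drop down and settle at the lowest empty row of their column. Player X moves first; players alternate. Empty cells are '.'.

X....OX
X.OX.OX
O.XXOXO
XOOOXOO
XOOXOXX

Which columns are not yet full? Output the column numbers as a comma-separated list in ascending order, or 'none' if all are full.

Answer: 1,2,3,4

Derivation:
col 0: top cell = 'X' → FULL
col 1: top cell = '.' → open
col 2: top cell = '.' → open
col 3: top cell = '.' → open
col 4: top cell = '.' → open
col 5: top cell = 'O' → FULL
col 6: top cell = 'X' → FULL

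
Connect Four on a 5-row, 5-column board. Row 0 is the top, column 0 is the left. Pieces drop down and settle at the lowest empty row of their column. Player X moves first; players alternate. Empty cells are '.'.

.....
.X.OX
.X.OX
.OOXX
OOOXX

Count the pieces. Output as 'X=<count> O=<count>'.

X=8 O=7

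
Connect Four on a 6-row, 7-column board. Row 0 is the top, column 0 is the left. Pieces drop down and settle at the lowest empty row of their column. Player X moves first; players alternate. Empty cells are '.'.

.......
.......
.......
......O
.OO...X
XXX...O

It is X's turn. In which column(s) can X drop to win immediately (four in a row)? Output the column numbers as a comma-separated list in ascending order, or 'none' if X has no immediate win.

Answer: 3

Derivation:
col 0: drop X → no win
col 1: drop X → no win
col 2: drop X → no win
col 3: drop X → WIN!
col 4: drop X → no win
col 5: drop X → no win
col 6: drop X → no win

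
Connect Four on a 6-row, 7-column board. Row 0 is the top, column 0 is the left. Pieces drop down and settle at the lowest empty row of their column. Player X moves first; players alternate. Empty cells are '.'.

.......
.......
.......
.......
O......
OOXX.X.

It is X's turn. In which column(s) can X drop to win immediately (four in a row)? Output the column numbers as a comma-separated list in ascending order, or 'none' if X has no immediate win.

col 0: drop X → no win
col 1: drop X → no win
col 2: drop X → no win
col 3: drop X → no win
col 4: drop X → WIN!
col 5: drop X → no win
col 6: drop X → no win

Answer: 4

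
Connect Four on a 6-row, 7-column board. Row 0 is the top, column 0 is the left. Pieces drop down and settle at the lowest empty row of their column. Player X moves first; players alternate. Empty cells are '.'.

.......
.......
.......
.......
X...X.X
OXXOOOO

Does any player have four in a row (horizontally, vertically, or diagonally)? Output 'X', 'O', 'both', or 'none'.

O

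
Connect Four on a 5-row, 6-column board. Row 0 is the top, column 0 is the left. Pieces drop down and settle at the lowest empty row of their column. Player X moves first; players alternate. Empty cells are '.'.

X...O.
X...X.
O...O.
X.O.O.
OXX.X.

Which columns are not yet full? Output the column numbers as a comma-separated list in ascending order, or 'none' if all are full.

Answer: 1,2,3,5

Derivation:
col 0: top cell = 'X' → FULL
col 1: top cell = '.' → open
col 2: top cell = '.' → open
col 3: top cell = '.' → open
col 4: top cell = 'O' → FULL
col 5: top cell = '.' → open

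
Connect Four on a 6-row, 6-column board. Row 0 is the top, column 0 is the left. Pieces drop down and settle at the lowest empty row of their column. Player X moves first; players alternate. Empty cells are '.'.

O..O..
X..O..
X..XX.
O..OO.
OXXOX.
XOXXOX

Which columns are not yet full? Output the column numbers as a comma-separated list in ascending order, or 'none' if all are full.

col 0: top cell = 'O' → FULL
col 1: top cell = '.' → open
col 2: top cell = '.' → open
col 3: top cell = 'O' → FULL
col 4: top cell = '.' → open
col 5: top cell = '.' → open

Answer: 1,2,4,5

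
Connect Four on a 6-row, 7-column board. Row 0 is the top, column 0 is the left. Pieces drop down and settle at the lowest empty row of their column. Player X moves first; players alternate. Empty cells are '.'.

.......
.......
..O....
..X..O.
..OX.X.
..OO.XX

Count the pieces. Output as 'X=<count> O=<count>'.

X=5 O=5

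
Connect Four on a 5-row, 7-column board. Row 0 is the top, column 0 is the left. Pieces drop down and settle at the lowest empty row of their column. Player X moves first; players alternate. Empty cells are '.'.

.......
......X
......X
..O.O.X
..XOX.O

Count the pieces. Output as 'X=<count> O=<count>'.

X=5 O=4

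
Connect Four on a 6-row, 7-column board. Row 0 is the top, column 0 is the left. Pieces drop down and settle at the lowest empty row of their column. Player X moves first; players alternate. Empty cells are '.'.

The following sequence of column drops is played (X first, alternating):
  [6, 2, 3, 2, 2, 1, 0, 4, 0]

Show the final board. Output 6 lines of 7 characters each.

Move 1: X drops in col 6, lands at row 5
Move 2: O drops in col 2, lands at row 5
Move 3: X drops in col 3, lands at row 5
Move 4: O drops in col 2, lands at row 4
Move 5: X drops in col 2, lands at row 3
Move 6: O drops in col 1, lands at row 5
Move 7: X drops in col 0, lands at row 5
Move 8: O drops in col 4, lands at row 5
Move 9: X drops in col 0, lands at row 4

Answer: .......
.......
.......
..X....
X.O....
XOOXO.X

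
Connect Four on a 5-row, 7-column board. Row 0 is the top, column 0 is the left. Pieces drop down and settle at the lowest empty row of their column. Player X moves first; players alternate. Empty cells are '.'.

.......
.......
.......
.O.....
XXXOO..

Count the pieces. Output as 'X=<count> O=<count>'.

X=3 O=3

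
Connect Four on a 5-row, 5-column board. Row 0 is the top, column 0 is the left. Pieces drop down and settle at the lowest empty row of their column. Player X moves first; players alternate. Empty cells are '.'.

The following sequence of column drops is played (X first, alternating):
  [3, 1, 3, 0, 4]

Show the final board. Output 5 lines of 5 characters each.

Answer: .....
.....
.....
...X.
OO.XX

Derivation:
Move 1: X drops in col 3, lands at row 4
Move 2: O drops in col 1, lands at row 4
Move 3: X drops in col 3, lands at row 3
Move 4: O drops in col 0, lands at row 4
Move 5: X drops in col 4, lands at row 4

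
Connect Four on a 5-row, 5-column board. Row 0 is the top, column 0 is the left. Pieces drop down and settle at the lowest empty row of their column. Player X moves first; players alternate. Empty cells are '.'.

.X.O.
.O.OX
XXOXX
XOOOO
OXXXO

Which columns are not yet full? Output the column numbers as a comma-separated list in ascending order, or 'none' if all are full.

col 0: top cell = '.' → open
col 1: top cell = 'X' → FULL
col 2: top cell = '.' → open
col 3: top cell = 'O' → FULL
col 4: top cell = '.' → open

Answer: 0,2,4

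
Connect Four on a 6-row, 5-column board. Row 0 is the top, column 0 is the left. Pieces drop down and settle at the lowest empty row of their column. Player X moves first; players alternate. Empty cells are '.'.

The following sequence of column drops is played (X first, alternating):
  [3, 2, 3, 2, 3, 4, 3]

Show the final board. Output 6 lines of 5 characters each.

Answer: .....
.....
...X.
...X.
..OX.
..OXO

Derivation:
Move 1: X drops in col 3, lands at row 5
Move 2: O drops in col 2, lands at row 5
Move 3: X drops in col 3, lands at row 4
Move 4: O drops in col 2, lands at row 4
Move 5: X drops in col 3, lands at row 3
Move 6: O drops in col 4, lands at row 5
Move 7: X drops in col 3, lands at row 2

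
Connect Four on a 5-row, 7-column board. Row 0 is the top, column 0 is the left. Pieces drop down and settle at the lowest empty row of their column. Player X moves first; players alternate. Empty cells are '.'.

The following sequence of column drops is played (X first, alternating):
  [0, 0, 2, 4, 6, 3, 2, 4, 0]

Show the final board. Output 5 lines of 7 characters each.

Answer: .......
.......
X......
O.X.O..
X.XOO.X

Derivation:
Move 1: X drops in col 0, lands at row 4
Move 2: O drops in col 0, lands at row 3
Move 3: X drops in col 2, lands at row 4
Move 4: O drops in col 4, lands at row 4
Move 5: X drops in col 6, lands at row 4
Move 6: O drops in col 3, lands at row 4
Move 7: X drops in col 2, lands at row 3
Move 8: O drops in col 4, lands at row 3
Move 9: X drops in col 0, lands at row 2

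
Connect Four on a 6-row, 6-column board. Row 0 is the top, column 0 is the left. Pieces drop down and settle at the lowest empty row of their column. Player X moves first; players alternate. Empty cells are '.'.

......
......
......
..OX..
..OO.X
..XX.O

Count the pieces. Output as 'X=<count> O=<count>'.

X=4 O=4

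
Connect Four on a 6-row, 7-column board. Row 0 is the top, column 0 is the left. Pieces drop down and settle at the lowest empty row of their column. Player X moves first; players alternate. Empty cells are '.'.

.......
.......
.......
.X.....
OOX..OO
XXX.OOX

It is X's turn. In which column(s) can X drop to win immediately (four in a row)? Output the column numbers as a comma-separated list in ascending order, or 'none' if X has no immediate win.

col 0: drop X → no win
col 1: drop X → no win
col 2: drop X → no win
col 3: drop X → WIN!
col 4: drop X → no win
col 5: drop X → no win
col 6: drop X → no win

Answer: 3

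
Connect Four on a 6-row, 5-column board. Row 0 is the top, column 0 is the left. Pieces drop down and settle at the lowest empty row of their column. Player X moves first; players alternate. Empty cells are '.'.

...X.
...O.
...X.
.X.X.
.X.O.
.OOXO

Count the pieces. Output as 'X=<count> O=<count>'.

X=6 O=5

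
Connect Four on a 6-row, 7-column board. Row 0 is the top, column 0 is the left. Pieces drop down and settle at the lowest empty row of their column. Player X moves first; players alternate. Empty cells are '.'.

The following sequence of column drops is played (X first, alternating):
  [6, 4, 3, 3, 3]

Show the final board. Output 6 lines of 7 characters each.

Move 1: X drops in col 6, lands at row 5
Move 2: O drops in col 4, lands at row 5
Move 3: X drops in col 3, lands at row 5
Move 4: O drops in col 3, lands at row 4
Move 5: X drops in col 3, lands at row 3

Answer: .......
.......
.......
...X...
...O...
...XO.X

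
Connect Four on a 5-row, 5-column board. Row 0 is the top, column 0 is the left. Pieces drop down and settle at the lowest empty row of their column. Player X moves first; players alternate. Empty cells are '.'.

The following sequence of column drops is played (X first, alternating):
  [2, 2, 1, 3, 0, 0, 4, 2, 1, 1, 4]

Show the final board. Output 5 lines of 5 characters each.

Move 1: X drops in col 2, lands at row 4
Move 2: O drops in col 2, lands at row 3
Move 3: X drops in col 1, lands at row 4
Move 4: O drops in col 3, lands at row 4
Move 5: X drops in col 0, lands at row 4
Move 6: O drops in col 0, lands at row 3
Move 7: X drops in col 4, lands at row 4
Move 8: O drops in col 2, lands at row 2
Move 9: X drops in col 1, lands at row 3
Move 10: O drops in col 1, lands at row 2
Move 11: X drops in col 4, lands at row 3

Answer: .....
.....
.OO..
OXO.X
XXXOX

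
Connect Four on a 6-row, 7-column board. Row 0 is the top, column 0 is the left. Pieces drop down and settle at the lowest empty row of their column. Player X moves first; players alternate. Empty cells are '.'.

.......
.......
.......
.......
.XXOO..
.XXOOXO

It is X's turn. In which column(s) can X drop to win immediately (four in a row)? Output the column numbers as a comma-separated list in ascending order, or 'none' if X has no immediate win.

Answer: none

Derivation:
col 0: drop X → no win
col 1: drop X → no win
col 2: drop X → no win
col 3: drop X → no win
col 4: drop X → no win
col 5: drop X → no win
col 6: drop X → no win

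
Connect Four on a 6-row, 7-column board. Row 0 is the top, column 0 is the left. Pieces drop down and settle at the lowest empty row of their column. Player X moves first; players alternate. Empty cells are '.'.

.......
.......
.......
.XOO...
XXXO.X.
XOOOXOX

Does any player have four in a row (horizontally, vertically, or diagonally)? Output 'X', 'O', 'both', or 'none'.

none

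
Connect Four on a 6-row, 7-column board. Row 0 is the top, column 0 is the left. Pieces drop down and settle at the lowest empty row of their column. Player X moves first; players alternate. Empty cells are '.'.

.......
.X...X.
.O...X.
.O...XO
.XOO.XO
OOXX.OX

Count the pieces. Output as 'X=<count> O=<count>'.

X=9 O=9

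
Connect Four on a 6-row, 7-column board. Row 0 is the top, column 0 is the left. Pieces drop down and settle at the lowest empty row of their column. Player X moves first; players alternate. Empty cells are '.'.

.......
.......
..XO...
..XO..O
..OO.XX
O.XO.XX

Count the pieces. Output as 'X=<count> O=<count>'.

X=7 O=7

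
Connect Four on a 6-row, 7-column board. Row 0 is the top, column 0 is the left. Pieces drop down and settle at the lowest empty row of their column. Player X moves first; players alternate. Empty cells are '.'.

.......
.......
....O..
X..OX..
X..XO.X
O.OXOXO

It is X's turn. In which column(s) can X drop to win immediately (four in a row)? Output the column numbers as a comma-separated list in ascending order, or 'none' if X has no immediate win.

Answer: none

Derivation:
col 0: drop X → no win
col 1: drop X → no win
col 2: drop X → no win
col 3: drop X → no win
col 4: drop X → no win
col 5: drop X → no win
col 6: drop X → no win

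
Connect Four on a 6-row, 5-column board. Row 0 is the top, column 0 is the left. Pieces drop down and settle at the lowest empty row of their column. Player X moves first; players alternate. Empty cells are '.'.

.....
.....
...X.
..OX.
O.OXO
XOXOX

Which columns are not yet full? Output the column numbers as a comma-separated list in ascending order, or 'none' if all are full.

col 0: top cell = '.' → open
col 1: top cell = '.' → open
col 2: top cell = '.' → open
col 3: top cell = '.' → open
col 4: top cell = '.' → open

Answer: 0,1,2,3,4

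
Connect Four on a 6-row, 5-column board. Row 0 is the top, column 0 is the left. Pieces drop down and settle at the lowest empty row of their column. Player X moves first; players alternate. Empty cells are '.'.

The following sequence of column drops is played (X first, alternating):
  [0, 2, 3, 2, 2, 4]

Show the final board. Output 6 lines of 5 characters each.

Answer: .....
.....
.....
..X..
..O..
X.OXO

Derivation:
Move 1: X drops in col 0, lands at row 5
Move 2: O drops in col 2, lands at row 5
Move 3: X drops in col 3, lands at row 5
Move 4: O drops in col 2, lands at row 4
Move 5: X drops in col 2, lands at row 3
Move 6: O drops in col 4, lands at row 5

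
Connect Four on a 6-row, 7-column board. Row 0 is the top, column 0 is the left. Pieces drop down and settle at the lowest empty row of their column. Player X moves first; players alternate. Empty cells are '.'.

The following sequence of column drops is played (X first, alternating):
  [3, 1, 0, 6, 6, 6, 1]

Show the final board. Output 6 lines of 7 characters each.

Answer: .......
.......
.......
......O
.X....X
XO.X..O

Derivation:
Move 1: X drops in col 3, lands at row 5
Move 2: O drops in col 1, lands at row 5
Move 3: X drops in col 0, lands at row 5
Move 4: O drops in col 6, lands at row 5
Move 5: X drops in col 6, lands at row 4
Move 6: O drops in col 6, lands at row 3
Move 7: X drops in col 1, lands at row 4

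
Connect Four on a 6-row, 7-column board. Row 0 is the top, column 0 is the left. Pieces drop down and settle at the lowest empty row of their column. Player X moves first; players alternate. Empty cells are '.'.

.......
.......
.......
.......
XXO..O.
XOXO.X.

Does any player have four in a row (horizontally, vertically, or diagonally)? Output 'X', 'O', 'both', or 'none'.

none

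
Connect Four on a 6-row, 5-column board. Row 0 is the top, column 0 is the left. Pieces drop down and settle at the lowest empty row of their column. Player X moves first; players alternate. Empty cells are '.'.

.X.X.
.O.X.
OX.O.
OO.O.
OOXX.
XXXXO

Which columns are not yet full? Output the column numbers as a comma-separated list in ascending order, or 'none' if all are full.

col 0: top cell = '.' → open
col 1: top cell = 'X' → FULL
col 2: top cell = '.' → open
col 3: top cell = 'X' → FULL
col 4: top cell = '.' → open

Answer: 0,2,4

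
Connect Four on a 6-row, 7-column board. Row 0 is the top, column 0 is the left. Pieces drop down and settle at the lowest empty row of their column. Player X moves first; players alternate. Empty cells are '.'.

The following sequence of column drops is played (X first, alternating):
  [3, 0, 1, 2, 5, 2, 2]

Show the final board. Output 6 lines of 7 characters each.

Answer: .......
.......
.......
..X....
..O....
OXOX.X.

Derivation:
Move 1: X drops in col 3, lands at row 5
Move 2: O drops in col 0, lands at row 5
Move 3: X drops in col 1, lands at row 5
Move 4: O drops in col 2, lands at row 5
Move 5: X drops in col 5, lands at row 5
Move 6: O drops in col 2, lands at row 4
Move 7: X drops in col 2, lands at row 3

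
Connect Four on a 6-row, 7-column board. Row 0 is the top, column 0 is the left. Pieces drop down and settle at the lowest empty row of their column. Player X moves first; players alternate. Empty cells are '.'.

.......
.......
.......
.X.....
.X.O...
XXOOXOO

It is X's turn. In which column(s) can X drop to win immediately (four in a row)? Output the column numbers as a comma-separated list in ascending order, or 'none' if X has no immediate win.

Answer: 1

Derivation:
col 0: drop X → no win
col 1: drop X → WIN!
col 2: drop X → no win
col 3: drop X → no win
col 4: drop X → no win
col 5: drop X → no win
col 6: drop X → no win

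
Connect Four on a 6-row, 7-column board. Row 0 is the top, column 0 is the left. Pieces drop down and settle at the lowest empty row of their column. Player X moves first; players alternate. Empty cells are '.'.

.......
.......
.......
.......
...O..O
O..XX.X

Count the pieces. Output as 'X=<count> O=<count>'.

X=3 O=3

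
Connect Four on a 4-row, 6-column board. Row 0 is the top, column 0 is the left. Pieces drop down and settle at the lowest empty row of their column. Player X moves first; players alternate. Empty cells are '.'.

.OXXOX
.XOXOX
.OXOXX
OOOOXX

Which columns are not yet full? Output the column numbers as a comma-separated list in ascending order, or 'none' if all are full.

col 0: top cell = '.' → open
col 1: top cell = 'O' → FULL
col 2: top cell = 'X' → FULL
col 3: top cell = 'X' → FULL
col 4: top cell = 'O' → FULL
col 5: top cell = 'X' → FULL

Answer: 0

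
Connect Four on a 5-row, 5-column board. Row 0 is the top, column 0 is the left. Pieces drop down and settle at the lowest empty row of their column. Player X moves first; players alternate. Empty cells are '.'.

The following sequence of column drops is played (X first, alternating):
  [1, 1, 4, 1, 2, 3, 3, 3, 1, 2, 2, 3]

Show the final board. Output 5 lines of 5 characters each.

Move 1: X drops in col 1, lands at row 4
Move 2: O drops in col 1, lands at row 3
Move 3: X drops in col 4, lands at row 4
Move 4: O drops in col 1, lands at row 2
Move 5: X drops in col 2, lands at row 4
Move 6: O drops in col 3, lands at row 4
Move 7: X drops in col 3, lands at row 3
Move 8: O drops in col 3, lands at row 2
Move 9: X drops in col 1, lands at row 1
Move 10: O drops in col 2, lands at row 3
Move 11: X drops in col 2, lands at row 2
Move 12: O drops in col 3, lands at row 1

Answer: .....
.X.O.
.OXO.
.OOX.
.XXOX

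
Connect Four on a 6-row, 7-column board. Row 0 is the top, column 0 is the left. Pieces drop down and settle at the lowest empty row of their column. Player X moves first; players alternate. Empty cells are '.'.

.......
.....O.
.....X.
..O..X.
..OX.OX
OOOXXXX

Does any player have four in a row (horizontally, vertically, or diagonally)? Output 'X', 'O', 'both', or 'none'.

X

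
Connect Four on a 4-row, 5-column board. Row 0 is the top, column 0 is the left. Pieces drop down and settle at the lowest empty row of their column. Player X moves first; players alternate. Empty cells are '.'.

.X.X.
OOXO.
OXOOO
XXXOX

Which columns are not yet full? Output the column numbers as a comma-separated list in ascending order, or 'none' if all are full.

col 0: top cell = '.' → open
col 1: top cell = 'X' → FULL
col 2: top cell = '.' → open
col 3: top cell = 'X' → FULL
col 4: top cell = '.' → open

Answer: 0,2,4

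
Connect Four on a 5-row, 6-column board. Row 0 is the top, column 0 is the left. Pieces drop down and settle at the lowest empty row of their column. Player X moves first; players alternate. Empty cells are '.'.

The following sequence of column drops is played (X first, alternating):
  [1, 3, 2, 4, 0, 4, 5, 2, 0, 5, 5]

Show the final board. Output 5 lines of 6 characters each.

Move 1: X drops in col 1, lands at row 4
Move 2: O drops in col 3, lands at row 4
Move 3: X drops in col 2, lands at row 4
Move 4: O drops in col 4, lands at row 4
Move 5: X drops in col 0, lands at row 4
Move 6: O drops in col 4, lands at row 3
Move 7: X drops in col 5, lands at row 4
Move 8: O drops in col 2, lands at row 3
Move 9: X drops in col 0, lands at row 3
Move 10: O drops in col 5, lands at row 3
Move 11: X drops in col 5, lands at row 2

Answer: ......
......
.....X
X.O.OO
XXXOOX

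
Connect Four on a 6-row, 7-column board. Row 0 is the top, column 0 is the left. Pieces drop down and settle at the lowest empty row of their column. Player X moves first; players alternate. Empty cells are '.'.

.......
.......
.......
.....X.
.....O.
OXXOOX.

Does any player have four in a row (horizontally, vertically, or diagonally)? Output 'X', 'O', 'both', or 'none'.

none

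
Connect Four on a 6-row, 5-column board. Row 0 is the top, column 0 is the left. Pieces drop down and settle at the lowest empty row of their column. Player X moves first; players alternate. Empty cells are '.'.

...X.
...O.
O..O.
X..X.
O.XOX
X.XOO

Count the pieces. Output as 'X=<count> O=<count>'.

X=7 O=7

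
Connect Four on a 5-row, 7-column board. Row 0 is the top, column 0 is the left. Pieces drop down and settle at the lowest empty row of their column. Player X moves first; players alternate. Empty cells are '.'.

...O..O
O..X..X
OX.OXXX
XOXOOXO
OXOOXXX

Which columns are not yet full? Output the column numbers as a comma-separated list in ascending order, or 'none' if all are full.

Answer: 0,1,2,4,5

Derivation:
col 0: top cell = '.' → open
col 1: top cell = '.' → open
col 2: top cell = '.' → open
col 3: top cell = 'O' → FULL
col 4: top cell = '.' → open
col 5: top cell = '.' → open
col 6: top cell = 'O' → FULL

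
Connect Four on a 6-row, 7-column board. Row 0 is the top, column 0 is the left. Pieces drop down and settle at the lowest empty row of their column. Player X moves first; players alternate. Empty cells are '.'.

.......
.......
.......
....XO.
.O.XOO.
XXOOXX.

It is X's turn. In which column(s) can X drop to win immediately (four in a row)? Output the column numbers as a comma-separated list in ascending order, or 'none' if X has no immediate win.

Answer: none

Derivation:
col 0: drop X → no win
col 1: drop X → no win
col 2: drop X → no win
col 3: drop X → no win
col 4: drop X → no win
col 5: drop X → no win
col 6: drop X → no win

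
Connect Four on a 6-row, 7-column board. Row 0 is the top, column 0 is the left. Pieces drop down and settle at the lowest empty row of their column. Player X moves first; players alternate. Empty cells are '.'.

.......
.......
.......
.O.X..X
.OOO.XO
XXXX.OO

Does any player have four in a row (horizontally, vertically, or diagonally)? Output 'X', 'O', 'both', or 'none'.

X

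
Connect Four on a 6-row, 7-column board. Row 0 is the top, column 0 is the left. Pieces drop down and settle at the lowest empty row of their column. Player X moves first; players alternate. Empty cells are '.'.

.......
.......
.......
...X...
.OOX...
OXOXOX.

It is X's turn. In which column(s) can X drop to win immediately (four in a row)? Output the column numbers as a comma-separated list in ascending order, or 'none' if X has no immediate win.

col 0: drop X → no win
col 1: drop X → no win
col 2: drop X → no win
col 3: drop X → WIN!
col 4: drop X → no win
col 5: drop X → no win
col 6: drop X → no win

Answer: 3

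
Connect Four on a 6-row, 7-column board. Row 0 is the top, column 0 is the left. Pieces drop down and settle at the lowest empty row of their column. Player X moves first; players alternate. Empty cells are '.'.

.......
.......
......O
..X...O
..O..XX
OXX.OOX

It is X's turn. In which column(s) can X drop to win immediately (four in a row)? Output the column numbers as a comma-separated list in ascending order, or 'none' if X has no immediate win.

col 0: drop X → no win
col 1: drop X → no win
col 2: drop X → no win
col 3: drop X → no win
col 4: drop X → no win
col 5: drop X → no win
col 6: drop X → no win

Answer: none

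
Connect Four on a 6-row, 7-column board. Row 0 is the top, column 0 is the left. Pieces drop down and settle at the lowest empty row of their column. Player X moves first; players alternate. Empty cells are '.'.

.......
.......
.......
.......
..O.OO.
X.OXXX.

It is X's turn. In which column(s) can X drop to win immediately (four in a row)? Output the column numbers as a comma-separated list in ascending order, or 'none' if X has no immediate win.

Answer: 6

Derivation:
col 0: drop X → no win
col 1: drop X → no win
col 2: drop X → no win
col 3: drop X → no win
col 4: drop X → no win
col 5: drop X → no win
col 6: drop X → WIN!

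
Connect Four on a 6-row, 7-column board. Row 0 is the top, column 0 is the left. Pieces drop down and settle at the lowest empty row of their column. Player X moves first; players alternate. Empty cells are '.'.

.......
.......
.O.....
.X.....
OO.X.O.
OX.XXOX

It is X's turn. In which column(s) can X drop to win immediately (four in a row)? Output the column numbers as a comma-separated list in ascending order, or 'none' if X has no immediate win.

col 0: drop X → no win
col 1: drop X → no win
col 2: drop X → WIN!
col 3: drop X → no win
col 4: drop X → no win
col 5: drop X → no win
col 6: drop X → no win

Answer: 2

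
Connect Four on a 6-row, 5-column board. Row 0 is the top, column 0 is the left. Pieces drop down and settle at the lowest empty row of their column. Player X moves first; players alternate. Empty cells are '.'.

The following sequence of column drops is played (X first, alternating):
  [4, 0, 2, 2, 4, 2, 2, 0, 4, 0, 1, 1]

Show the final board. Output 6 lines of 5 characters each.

Answer: .....
.....
..X..
O.O.X
OOO.X
OXX.X

Derivation:
Move 1: X drops in col 4, lands at row 5
Move 2: O drops in col 0, lands at row 5
Move 3: X drops in col 2, lands at row 5
Move 4: O drops in col 2, lands at row 4
Move 5: X drops in col 4, lands at row 4
Move 6: O drops in col 2, lands at row 3
Move 7: X drops in col 2, lands at row 2
Move 8: O drops in col 0, lands at row 4
Move 9: X drops in col 4, lands at row 3
Move 10: O drops in col 0, lands at row 3
Move 11: X drops in col 1, lands at row 5
Move 12: O drops in col 1, lands at row 4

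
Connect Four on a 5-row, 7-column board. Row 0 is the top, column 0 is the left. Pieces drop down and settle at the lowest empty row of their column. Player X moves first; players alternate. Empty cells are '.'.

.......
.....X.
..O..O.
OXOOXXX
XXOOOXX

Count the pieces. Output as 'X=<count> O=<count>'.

X=9 O=8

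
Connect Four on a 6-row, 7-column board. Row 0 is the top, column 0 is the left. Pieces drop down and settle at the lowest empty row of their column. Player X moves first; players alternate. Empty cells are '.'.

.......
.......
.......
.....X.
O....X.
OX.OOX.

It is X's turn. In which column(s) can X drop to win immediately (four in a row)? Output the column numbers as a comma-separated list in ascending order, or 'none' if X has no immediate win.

col 0: drop X → no win
col 1: drop X → no win
col 2: drop X → no win
col 3: drop X → no win
col 4: drop X → no win
col 5: drop X → WIN!
col 6: drop X → no win

Answer: 5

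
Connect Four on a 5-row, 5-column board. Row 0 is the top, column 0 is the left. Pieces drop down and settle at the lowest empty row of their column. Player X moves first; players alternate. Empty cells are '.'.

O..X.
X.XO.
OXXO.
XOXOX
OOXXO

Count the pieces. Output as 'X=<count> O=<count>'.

X=10 O=9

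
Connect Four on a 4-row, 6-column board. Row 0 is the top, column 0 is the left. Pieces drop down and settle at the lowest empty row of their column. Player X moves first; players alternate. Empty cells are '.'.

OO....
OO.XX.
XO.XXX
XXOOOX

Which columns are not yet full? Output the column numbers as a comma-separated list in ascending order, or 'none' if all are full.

col 0: top cell = 'O' → FULL
col 1: top cell = 'O' → FULL
col 2: top cell = '.' → open
col 3: top cell = '.' → open
col 4: top cell = '.' → open
col 5: top cell = '.' → open

Answer: 2,3,4,5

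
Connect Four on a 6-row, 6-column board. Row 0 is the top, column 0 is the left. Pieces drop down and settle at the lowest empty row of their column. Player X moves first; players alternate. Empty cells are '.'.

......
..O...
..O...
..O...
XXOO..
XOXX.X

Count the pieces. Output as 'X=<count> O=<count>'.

X=6 O=6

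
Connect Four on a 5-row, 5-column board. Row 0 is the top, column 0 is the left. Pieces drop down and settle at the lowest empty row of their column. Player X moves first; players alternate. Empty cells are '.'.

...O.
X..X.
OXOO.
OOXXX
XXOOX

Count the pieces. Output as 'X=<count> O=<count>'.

X=9 O=8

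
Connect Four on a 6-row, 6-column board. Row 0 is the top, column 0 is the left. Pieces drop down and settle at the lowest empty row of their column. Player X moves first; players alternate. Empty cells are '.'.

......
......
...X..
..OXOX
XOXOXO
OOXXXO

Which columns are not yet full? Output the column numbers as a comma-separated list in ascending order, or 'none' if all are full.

Answer: 0,1,2,3,4,5

Derivation:
col 0: top cell = '.' → open
col 1: top cell = '.' → open
col 2: top cell = '.' → open
col 3: top cell = '.' → open
col 4: top cell = '.' → open
col 5: top cell = '.' → open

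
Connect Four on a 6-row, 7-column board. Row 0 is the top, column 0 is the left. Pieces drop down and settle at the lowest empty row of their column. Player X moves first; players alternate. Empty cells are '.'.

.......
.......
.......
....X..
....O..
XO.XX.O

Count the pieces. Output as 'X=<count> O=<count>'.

X=4 O=3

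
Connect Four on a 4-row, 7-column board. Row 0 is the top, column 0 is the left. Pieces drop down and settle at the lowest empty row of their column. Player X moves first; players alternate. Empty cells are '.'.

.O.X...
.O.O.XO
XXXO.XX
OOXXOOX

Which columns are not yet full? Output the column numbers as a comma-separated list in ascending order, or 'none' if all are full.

col 0: top cell = '.' → open
col 1: top cell = 'O' → FULL
col 2: top cell = '.' → open
col 3: top cell = 'X' → FULL
col 4: top cell = '.' → open
col 5: top cell = '.' → open
col 6: top cell = '.' → open

Answer: 0,2,4,5,6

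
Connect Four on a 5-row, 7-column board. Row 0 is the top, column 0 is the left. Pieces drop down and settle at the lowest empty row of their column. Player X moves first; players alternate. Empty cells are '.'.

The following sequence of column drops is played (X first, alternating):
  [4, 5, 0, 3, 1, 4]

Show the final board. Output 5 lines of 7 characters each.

Move 1: X drops in col 4, lands at row 4
Move 2: O drops in col 5, lands at row 4
Move 3: X drops in col 0, lands at row 4
Move 4: O drops in col 3, lands at row 4
Move 5: X drops in col 1, lands at row 4
Move 6: O drops in col 4, lands at row 3

Answer: .......
.......
.......
....O..
XX.OXO.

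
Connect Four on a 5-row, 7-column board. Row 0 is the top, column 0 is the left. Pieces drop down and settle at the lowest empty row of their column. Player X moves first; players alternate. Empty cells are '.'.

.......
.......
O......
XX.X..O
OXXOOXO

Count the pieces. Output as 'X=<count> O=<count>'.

X=6 O=6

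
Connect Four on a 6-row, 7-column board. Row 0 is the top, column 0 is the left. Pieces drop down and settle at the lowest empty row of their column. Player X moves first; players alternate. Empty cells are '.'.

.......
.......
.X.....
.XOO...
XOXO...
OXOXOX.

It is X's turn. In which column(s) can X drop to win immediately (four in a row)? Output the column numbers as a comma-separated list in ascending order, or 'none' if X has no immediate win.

Answer: none

Derivation:
col 0: drop X → no win
col 1: drop X → no win
col 2: drop X → no win
col 3: drop X → no win
col 4: drop X → no win
col 5: drop X → no win
col 6: drop X → no win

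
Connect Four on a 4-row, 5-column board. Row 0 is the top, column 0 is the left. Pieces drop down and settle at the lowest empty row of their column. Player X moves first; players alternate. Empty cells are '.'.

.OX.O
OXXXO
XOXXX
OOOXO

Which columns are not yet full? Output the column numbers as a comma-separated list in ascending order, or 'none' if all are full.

col 0: top cell = '.' → open
col 1: top cell = 'O' → FULL
col 2: top cell = 'X' → FULL
col 3: top cell = '.' → open
col 4: top cell = 'O' → FULL

Answer: 0,3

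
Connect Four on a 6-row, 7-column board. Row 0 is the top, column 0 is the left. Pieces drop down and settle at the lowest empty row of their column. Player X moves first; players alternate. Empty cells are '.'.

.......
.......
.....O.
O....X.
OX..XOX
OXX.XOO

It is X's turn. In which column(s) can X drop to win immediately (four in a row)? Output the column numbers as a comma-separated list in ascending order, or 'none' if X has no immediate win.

Answer: 3

Derivation:
col 0: drop X → no win
col 1: drop X → no win
col 2: drop X → no win
col 3: drop X → WIN!
col 4: drop X → no win
col 5: drop X → no win
col 6: drop X → no win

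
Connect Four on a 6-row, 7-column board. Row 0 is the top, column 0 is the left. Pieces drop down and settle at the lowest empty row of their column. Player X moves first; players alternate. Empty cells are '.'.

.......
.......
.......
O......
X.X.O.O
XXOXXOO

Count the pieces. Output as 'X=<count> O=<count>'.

X=6 O=6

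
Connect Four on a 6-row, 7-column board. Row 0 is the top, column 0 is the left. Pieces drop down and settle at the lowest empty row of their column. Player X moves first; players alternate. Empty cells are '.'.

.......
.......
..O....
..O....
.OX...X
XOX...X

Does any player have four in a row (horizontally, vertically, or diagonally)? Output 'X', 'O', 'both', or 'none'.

none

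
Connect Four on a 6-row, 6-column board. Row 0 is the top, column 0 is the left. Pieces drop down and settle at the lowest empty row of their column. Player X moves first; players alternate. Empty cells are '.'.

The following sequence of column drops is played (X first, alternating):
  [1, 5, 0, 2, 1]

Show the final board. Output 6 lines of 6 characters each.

Move 1: X drops in col 1, lands at row 5
Move 2: O drops in col 5, lands at row 5
Move 3: X drops in col 0, lands at row 5
Move 4: O drops in col 2, lands at row 5
Move 5: X drops in col 1, lands at row 4

Answer: ......
......
......
......
.X....
XXO..O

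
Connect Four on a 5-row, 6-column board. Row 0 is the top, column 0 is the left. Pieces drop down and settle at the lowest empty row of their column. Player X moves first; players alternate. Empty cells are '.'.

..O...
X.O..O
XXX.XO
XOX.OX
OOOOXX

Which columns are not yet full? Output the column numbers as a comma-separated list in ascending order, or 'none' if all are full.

col 0: top cell = '.' → open
col 1: top cell = '.' → open
col 2: top cell = 'O' → FULL
col 3: top cell = '.' → open
col 4: top cell = '.' → open
col 5: top cell = '.' → open

Answer: 0,1,3,4,5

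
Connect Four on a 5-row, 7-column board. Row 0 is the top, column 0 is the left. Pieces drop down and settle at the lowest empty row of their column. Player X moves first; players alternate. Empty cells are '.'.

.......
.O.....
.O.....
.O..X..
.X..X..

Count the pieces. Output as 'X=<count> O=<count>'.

X=3 O=3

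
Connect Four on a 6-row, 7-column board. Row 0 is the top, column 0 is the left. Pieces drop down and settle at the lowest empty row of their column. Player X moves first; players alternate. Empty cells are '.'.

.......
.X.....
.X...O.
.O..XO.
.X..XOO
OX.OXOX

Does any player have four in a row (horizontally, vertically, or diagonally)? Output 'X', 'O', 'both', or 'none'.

O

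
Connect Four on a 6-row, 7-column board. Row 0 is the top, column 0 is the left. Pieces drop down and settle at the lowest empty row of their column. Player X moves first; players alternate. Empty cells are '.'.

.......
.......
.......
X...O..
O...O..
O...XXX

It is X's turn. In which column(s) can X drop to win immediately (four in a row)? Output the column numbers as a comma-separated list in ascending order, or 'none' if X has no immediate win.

Answer: 3

Derivation:
col 0: drop X → no win
col 1: drop X → no win
col 2: drop X → no win
col 3: drop X → WIN!
col 4: drop X → no win
col 5: drop X → no win
col 6: drop X → no win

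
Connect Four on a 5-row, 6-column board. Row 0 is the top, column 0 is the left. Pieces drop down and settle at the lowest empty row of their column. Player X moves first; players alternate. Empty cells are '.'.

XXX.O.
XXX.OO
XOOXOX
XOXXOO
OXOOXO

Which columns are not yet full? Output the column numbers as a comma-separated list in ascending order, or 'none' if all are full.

col 0: top cell = 'X' → FULL
col 1: top cell = 'X' → FULL
col 2: top cell = 'X' → FULL
col 3: top cell = '.' → open
col 4: top cell = 'O' → FULL
col 5: top cell = '.' → open

Answer: 3,5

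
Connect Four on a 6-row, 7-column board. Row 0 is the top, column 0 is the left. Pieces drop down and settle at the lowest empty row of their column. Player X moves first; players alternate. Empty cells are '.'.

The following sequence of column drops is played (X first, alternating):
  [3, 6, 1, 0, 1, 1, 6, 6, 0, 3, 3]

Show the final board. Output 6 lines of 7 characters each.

Move 1: X drops in col 3, lands at row 5
Move 2: O drops in col 6, lands at row 5
Move 3: X drops in col 1, lands at row 5
Move 4: O drops in col 0, lands at row 5
Move 5: X drops in col 1, lands at row 4
Move 6: O drops in col 1, lands at row 3
Move 7: X drops in col 6, lands at row 4
Move 8: O drops in col 6, lands at row 3
Move 9: X drops in col 0, lands at row 4
Move 10: O drops in col 3, lands at row 4
Move 11: X drops in col 3, lands at row 3

Answer: .......
.......
.......
.O.X..O
XX.O..X
OX.X..O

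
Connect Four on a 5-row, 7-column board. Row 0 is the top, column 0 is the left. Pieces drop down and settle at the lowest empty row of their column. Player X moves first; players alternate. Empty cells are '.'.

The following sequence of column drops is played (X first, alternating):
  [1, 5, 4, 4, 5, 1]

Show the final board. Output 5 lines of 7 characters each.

Move 1: X drops in col 1, lands at row 4
Move 2: O drops in col 5, lands at row 4
Move 3: X drops in col 4, lands at row 4
Move 4: O drops in col 4, lands at row 3
Move 5: X drops in col 5, lands at row 3
Move 6: O drops in col 1, lands at row 3

Answer: .......
.......
.......
.O..OX.
.X..XO.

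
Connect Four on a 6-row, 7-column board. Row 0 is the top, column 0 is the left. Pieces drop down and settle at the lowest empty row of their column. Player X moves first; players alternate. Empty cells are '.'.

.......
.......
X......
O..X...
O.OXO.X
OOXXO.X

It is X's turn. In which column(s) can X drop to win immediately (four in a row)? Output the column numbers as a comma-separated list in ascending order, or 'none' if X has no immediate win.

Answer: 3

Derivation:
col 0: drop X → no win
col 1: drop X → no win
col 2: drop X → no win
col 3: drop X → WIN!
col 4: drop X → no win
col 5: drop X → no win
col 6: drop X → no win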